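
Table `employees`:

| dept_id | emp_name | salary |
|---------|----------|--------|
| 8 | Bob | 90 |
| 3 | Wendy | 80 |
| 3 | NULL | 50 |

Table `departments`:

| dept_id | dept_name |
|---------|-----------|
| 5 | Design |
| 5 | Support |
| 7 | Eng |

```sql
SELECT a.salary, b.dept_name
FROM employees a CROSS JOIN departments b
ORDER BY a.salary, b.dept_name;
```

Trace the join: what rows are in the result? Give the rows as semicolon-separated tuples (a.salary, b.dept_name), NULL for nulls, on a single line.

CROSS JOIN pairs every row of `employees` with every row of `departments`: 3 × 3 = 9 rows.
After projecting and ordering:
a.salary | b.dept_name
50 | Design
50 | Eng
50 | Support
80 | Design
80 | Eng
80 | Support
90 | Design
90 | Eng
90 | Support

(50, Design); (50, Eng); (50, Support); (80, Design); (80, Eng); (80, Support); (90, Design); (90, Eng); (90, Support)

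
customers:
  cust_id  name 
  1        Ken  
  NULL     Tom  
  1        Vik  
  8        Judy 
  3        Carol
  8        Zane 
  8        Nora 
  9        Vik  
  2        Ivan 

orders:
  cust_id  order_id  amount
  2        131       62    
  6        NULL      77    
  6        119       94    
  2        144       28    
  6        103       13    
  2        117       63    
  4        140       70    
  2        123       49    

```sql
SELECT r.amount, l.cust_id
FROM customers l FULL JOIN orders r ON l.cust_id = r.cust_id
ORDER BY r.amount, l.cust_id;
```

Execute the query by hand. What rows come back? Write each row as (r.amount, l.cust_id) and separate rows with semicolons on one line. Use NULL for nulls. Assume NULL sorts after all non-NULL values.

(13, NULL); (28, 2); (49, 2); (62, 2); (63, 2); (70, NULL); (77, NULL); (94, NULL); (NULL, 1); (NULL, 1); (NULL, 3); (NULL, 8); (NULL, 8); (NULL, 8); (NULL, 9); (NULL, NULL)

FULL OUTER JOIN keeps every row from both sides; unmatched rows get NULL for the other side's columns.
Matching on l.cust_id = r.cust_id. A NULL in a compared column never satisfies the condition.
- l row (cust_id=1): no match → kept, r columns NULL.
- l row (cust_id=NULL): no match → kept, r columns NULL.
- l row (cust_id=1): no match → kept, r columns NULL.
- l row (cust_id=8): no match → kept, r columns NULL.
- l row (cust_id=3): no match → kept, r columns NULL.
- l row (cust_id=8): no match → kept, r columns NULL.
- l row (cust_id=8): no match → kept, r columns NULL.
- l row (cust_id=9): no match → kept, r columns NULL.
- l row (cust_id=2): matches 4 r row(s) → 4 output row(s).
- 4 r row(s) had no l match → kept, l columns NULL.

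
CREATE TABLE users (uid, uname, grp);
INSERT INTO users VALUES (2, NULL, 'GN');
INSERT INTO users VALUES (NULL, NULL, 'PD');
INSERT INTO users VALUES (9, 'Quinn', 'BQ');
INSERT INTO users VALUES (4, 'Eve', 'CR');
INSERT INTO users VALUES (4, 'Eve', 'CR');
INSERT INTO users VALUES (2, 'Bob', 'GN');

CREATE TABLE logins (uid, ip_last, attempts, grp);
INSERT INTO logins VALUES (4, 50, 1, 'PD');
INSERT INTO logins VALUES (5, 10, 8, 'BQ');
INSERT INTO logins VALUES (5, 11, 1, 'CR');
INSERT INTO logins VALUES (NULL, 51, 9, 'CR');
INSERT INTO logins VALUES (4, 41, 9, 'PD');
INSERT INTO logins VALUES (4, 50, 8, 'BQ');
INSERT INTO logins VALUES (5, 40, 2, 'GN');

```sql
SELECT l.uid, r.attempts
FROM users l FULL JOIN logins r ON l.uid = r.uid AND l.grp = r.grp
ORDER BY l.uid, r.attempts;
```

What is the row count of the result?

13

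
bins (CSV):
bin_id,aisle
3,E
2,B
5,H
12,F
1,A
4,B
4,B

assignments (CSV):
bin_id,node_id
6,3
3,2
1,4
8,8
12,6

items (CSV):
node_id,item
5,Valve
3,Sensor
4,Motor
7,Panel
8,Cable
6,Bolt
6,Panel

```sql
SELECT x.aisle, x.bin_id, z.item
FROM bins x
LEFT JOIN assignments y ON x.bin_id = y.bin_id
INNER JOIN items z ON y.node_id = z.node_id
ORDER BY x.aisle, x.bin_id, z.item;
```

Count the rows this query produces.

3

Joins associate left-to-right: bins LEFT JOIN assignments on bin_id gives 7 intermediate row(s).
Then INNER JOIN `items z` on node_id: keep only rows whose y.node_id appears in z.
Result: 3 row(s).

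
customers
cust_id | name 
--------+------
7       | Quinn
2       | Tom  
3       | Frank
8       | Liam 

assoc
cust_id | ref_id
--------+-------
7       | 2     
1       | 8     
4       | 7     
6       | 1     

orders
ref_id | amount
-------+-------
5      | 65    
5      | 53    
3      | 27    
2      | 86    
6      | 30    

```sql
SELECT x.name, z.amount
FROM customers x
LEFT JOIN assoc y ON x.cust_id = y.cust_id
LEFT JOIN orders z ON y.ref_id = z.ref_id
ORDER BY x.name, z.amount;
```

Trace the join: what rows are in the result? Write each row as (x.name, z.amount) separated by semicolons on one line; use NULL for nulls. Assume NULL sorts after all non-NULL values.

(Frank, NULL); (Liam, NULL); (Quinn, 86); (Tom, NULL)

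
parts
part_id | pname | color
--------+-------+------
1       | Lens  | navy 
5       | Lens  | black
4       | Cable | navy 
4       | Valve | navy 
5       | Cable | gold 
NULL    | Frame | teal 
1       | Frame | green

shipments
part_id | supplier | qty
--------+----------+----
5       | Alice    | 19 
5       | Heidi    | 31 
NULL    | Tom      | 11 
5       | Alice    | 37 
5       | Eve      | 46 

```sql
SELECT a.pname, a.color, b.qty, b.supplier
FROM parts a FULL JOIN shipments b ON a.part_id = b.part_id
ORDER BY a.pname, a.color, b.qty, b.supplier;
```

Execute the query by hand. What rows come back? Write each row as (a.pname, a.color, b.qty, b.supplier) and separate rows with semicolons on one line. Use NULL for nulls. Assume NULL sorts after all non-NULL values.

FULL OUTER JOIN keeps every row from both sides; unmatched rows get NULL for the other side's columns.
Matching on a.part_id = b.part_id. A NULL in a compared column never satisfies the condition.
Matched pairs: 8; unmatched a rows kept: 5; unmatched b rows kept: 1.

(Cable, gold, 19, Alice); (Cable, gold, 31, Heidi); (Cable, gold, 37, Alice); (Cable, gold, 46, Eve); (Cable, navy, NULL, NULL); (Frame, green, NULL, NULL); (Frame, teal, NULL, NULL); (Lens, black, 19, Alice); (Lens, black, 31, Heidi); (Lens, black, 37, Alice); (Lens, black, 46, Eve); (Lens, navy, NULL, NULL); (Valve, navy, NULL, NULL); (NULL, NULL, 11, Tom)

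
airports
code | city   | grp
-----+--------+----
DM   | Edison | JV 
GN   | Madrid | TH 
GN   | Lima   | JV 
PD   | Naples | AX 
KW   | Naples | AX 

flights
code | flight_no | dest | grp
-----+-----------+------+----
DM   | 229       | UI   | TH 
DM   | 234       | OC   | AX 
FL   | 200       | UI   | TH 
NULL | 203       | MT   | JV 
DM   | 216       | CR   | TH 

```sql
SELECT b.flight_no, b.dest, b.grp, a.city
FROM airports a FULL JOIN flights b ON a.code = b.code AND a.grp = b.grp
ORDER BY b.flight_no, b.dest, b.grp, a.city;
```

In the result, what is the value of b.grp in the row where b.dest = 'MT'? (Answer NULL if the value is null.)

JV

FULL OUTER JOIN keeps every row from both sides; unmatched rows get NULL for the other side's columns.
Matching on a.code = b.code AND a.grp = b.grp. A NULL in a compared column never satisfies the condition.
Matched pairs: 0; unmatched a rows kept: 5; unmatched b rows kept: 5.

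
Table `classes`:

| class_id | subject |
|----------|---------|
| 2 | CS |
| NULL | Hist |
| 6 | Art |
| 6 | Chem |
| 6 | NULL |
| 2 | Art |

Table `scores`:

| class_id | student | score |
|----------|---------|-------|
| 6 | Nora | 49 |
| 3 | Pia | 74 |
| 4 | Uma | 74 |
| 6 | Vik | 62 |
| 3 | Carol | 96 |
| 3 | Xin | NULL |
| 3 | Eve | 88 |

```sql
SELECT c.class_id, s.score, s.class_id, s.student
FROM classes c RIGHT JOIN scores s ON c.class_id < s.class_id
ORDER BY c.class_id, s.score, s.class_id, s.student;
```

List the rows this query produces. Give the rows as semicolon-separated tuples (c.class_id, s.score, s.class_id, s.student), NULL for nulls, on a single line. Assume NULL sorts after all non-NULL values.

(2, 49, 6, Nora); (2, 49, 6, Nora); (2, 62, 6, Vik); (2, 62, 6, Vik); (2, 74, 3, Pia); (2, 74, 3, Pia); (2, 74, 4, Uma); (2, 74, 4, Uma); (2, 88, 3, Eve); (2, 88, 3, Eve); (2, 96, 3, Carol); (2, 96, 3, Carol); (2, NULL, 3, Xin); (2, NULL, 3, Xin)

RIGHT JOIN keeps every row from `scores`; unmatched rows get NULL for `classes`'s columns.
Matching on c.class_id < s.class_id. A NULL in a compared column never satisfies the condition.
- c[0] class_id=2 → 7 match(es) in s → 7 row(s).
- c[1] class_id=NULL → no match.
- c[2] class_id=6 → no match.
- c[3] class_id=6 → no match.
- c[4] class_id=6 → no match.
- c[5] class_id=2 → 7 match(es) in s → 7 row(s).
- every s row matched at least one c row.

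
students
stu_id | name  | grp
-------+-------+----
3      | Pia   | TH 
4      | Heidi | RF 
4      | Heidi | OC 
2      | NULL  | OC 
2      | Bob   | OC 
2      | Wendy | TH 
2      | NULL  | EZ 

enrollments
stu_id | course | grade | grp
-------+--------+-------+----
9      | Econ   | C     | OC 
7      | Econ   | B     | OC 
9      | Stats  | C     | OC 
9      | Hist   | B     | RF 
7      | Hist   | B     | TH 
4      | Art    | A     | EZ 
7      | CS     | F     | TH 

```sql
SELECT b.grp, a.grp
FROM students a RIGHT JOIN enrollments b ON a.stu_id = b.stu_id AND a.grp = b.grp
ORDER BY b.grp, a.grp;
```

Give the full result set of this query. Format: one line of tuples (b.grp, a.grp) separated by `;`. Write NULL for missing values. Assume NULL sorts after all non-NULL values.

RIGHT JOIN keeps every row from `enrollments`; unmatched rows get NULL for `students`'s columns.
Matching on a.stu_id = b.stu_id AND a.grp = b.grp.
- a row (stu_id=3, grp=TH): no match.
- a row (stu_id=4, grp=RF): no match.
- a row (stu_id=4, grp=OC): no match.
- a row (stu_id=2, grp=OC): no match.
- a row (stu_id=2, grp=OC): no match.
- a row (stu_id=2, grp=TH): no match.
- a row (stu_id=2, grp=EZ): no match.
- 7 b row(s) had no a match → kept, a columns NULL.
After projecting and ordering:
b.grp | a.grp
EZ | NULL
OC | NULL
OC | NULL
OC | NULL
RF | NULL
TH | NULL
TH | NULL

(EZ, NULL); (OC, NULL); (OC, NULL); (OC, NULL); (RF, NULL); (TH, NULL); (TH, NULL)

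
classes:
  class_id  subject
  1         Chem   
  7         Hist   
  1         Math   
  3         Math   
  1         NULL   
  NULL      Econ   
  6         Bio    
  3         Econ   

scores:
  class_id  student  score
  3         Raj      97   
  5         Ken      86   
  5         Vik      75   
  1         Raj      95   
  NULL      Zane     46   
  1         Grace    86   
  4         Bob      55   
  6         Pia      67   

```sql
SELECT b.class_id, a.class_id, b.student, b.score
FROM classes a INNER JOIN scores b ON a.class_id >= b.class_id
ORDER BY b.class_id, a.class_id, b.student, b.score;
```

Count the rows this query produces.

26

INNER JOIN keeps only pairs where the ON condition holds.
Matching on a.class_id >= b.class_id. A NULL in a compared column never satisfies the condition.
- class_id=1: 2 matching b row(s), so 2 row(s) emitted.
- class_id=7: 7 matching b row(s), so 7 row(s) emitted.
- class_id=1: 2 matching b row(s), so 2 row(s) emitted.
- class_id=3: 3 matching b row(s), so 3 row(s) emitted.
- class_id=1: 2 matching b row(s), so 2 row(s) emitted.
- class_id=NULL: no matching b row, dropped.
- class_id=6: 7 matching b row(s), so 7 row(s) emitted.
- class_id=3: 3 matching b row(s), so 3 row(s) emitted.
Total: 26 rows.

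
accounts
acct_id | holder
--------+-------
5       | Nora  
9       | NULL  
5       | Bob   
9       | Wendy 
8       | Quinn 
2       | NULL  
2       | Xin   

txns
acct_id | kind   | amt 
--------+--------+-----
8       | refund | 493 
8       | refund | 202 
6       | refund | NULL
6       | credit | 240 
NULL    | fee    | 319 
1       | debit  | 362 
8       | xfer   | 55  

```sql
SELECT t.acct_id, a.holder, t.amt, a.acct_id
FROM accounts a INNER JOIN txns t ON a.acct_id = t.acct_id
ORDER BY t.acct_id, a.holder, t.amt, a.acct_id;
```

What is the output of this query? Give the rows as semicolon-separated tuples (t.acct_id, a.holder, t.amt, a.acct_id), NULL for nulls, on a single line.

INNER JOIN keeps only pairs where the ON condition holds.
Matching on a.acct_id = t.acct_id. A NULL in a compared column never satisfies the condition.
- a (acct_id=5) has no partner → excluded.
- a (acct_id=9) has no partner → excluded.
- a (acct_id=5) has no partner → excluded.
- a (acct_id=9) has no partner → excluded.
- a (acct_id=8) pairs with 3 row(s) of t.
- a (acct_id=2) has no partner → excluded.
- a (acct_id=2) has no partner → excluded.
After projecting and ordering:
t.acct_id | a.holder | t.amt | a.acct_id
8 | Quinn | 55 | 8
8 | Quinn | 202 | 8
8 | Quinn | 493 | 8

(8, Quinn, 55, 8); (8, Quinn, 202, 8); (8, Quinn, 493, 8)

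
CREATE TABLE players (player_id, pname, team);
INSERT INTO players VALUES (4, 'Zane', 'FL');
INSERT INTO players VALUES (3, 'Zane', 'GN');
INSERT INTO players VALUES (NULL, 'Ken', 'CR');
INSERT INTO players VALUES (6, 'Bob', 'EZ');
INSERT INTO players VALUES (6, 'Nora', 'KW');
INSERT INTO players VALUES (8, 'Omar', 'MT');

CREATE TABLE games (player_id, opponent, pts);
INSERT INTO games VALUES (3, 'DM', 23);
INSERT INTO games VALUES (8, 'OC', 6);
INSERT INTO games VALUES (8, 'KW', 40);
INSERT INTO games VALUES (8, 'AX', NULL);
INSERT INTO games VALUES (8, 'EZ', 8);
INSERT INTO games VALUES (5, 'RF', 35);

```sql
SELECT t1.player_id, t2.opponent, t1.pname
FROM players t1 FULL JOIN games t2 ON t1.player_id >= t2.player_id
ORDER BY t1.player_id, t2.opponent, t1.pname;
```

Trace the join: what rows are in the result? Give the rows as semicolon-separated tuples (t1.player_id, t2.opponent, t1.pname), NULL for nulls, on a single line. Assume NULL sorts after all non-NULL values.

FULL OUTER JOIN keeps every row from both sides; unmatched rows get NULL for the other side's columns.
Matching on t1.player_id >= t2.player_id. A NULL in a compared column never satisfies the condition.
- t1 (player_id=4) pairs with 1 row(s) of t2.
- t1 (player_id=3) pairs with 1 row(s) of t2.
- t1 (player_id=NULL) has no partner → padded with NULL.
- t1 (player_id=6) pairs with 2 row(s) of t2.
- t1 (player_id=6) pairs with 2 row(s) of t2.
- t1 (player_id=8) pairs with 6 row(s) of t2.

(3, DM, Zane); (4, DM, Zane); (6, DM, Bob); (6, DM, Nora); (6, RF, Bob); (6, RF, Nora); (8, AX, Omar); (8, DM, Omar); (8, EZ, Omar); (8, KW, Omar); (8, OC, Omar); (8, RF, Omar); (NULL, NULL, Ken)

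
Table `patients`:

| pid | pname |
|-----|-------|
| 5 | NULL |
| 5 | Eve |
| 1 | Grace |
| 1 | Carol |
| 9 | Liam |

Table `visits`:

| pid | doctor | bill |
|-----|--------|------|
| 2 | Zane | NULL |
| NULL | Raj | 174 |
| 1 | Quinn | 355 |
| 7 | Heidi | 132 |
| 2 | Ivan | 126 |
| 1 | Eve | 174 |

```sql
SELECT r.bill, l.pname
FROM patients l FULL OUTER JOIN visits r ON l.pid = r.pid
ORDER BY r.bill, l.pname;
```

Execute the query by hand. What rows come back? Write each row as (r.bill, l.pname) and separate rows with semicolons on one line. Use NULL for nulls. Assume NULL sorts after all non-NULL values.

(126, NULL); (132, NULL); (174, Carol); (174, Grace); (174, NULL); (355, Carol); (355, Grace); (NULL, Eve); (NULL, Liam); (NULL, NULL); (NULL, NULL)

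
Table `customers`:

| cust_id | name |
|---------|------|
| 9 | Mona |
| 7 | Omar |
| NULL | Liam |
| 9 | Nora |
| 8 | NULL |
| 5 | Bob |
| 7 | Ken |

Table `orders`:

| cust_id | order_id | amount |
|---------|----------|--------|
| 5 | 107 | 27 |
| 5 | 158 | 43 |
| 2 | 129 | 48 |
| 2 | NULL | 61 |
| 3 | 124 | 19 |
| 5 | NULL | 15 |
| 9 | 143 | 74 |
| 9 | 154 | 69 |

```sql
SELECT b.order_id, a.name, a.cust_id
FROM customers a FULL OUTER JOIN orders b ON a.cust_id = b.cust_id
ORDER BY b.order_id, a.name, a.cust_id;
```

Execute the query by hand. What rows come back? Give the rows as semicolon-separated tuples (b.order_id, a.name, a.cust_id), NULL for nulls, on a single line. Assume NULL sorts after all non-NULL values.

FULL OUTER JOIN keeps every row from both sides; unmatched rows get NULL for the other side's columns.
Matching on a.cust_id = b.cust_id. A NULL in a compared column never satisfies the condition.
- cust_id=9: 2 matching b row(s), so 2 row(s) emitted.
- cust_id=7: no b row matches, row kept with b columns NULL.
- cust_id=NULL: no b row matches, row kept with b columns NULL.
- cust_id=9: 2 matching b row(s), so 2 row(s) emitted.
- cust_id=8: no b row matches, row kept with b columns NULL.
- cust_id=5: 3 matching b row(s), so 3 row(s) emitted.
- cust_id=7: no b row matches, row kept with b columns NULL.
- plus 3 unmatched b row(s), each kept with NULL a columns.

(107, Bob, 5); (124, NULL, NULL); (129, NULL, NULL); (143, Mona, 9); (143, Nora, 9); (154, Mona, 9); (154, Nora, 9); (158, Bob, 5); (NULL, Bob, 5); (NULL, Ken, 7); (NULL, Liam, NULL); (NULL, Omar, 7); (NULL, NULL, 8); (NULL, NULL, NULL)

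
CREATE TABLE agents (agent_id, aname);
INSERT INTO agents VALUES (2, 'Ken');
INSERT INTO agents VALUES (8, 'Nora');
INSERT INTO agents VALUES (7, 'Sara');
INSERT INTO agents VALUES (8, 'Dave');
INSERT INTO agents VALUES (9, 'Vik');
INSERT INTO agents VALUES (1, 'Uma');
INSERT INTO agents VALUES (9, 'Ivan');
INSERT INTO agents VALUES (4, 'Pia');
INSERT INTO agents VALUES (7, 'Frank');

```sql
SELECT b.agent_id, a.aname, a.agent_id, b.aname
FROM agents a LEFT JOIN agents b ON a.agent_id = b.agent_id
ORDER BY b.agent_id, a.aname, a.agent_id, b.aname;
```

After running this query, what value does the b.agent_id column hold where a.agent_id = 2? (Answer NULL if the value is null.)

2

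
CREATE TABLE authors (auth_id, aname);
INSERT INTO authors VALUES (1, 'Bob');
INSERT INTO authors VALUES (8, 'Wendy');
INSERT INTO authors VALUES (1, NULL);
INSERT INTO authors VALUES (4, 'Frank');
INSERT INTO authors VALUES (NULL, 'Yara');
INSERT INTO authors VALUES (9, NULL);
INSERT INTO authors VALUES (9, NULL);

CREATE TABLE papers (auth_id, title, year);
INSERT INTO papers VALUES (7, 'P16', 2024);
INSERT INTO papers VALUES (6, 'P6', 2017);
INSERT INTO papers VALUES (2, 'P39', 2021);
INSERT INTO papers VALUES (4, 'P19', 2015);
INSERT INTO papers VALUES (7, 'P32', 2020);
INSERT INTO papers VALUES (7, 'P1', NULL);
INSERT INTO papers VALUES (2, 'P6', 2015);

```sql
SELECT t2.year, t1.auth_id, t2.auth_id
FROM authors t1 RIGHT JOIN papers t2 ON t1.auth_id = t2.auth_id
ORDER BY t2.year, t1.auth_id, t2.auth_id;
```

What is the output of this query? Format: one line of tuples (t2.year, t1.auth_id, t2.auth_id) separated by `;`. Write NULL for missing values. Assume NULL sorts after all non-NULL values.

(2015, 4, 4); (2015, NULL, 2); (2017, NULL, 6); (2020, NULL, 7); (2021, NULL, 2); (2024, NULL, 7); (NULL, NULL, 7)

RIGHT JOIN keeps every row from `papers`; unmatched rows get NULL for `authors`'s columns.
Matching on t1.auth_id = t2.auth_id. A NULL in a compared column never satisfies the condition.
- t1 row (auth_id=1): no match.
- t1 row (auth_id=8): no match.
- t1 row (auth_id=1): no match.
- t1 row (auth_id=4): matches 1 t2 row(s) → 1 output row(s).
- t1 row (auth_id=NULL): no match.
- t1 row (auth_id=9): no match.
- t1 row (auth_id=9): no match.
- plus 6 unmatched t2 row(s), each kept with NULL t1 columns.
After projecting and ordering:
t2.year | t1.auth_id | t2.auth_id
2015 | 4 | 4
2015 | NULL | 2
2017 | NULL | 6
2020 | NULL | 7
2021 | NULL | 2
2024 | NULL | 7
NULL | NULL | 7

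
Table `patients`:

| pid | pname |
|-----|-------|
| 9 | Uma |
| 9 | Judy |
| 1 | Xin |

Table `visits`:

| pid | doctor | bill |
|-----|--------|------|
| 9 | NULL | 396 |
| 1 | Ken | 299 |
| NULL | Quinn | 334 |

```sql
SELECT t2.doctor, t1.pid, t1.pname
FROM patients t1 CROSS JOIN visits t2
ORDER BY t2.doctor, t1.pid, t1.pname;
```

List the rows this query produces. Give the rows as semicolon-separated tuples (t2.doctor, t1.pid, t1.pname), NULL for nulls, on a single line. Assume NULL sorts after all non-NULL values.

(Ken, 1, Xin); (Ken, 9, Judy); (Ken, 9, Uma); (Quinn, 1, Xin); (Quinn, 9, Judy); (Quinn, 9, Uma); (NULL, 1, Xin); (NULL, 9, Judy); (NULL, 9, Uma)

CROSS JOIN pairs every row of `patients` with every row of `visits`: 3 × 3 = 9 rows.
After projecting and ordering:
t2.doctor | t1.pid | t1.pname
Ken | 1 | Xin
Ken | 9 | Judy
Ken | 9 | Uma
Quinn | 1 | Xin
Quinn | 9 | Judy
Quinn | 9 | Uma
NULL | 1 | Xin
NULL | 9 | Judy
NULL | 9 | Uma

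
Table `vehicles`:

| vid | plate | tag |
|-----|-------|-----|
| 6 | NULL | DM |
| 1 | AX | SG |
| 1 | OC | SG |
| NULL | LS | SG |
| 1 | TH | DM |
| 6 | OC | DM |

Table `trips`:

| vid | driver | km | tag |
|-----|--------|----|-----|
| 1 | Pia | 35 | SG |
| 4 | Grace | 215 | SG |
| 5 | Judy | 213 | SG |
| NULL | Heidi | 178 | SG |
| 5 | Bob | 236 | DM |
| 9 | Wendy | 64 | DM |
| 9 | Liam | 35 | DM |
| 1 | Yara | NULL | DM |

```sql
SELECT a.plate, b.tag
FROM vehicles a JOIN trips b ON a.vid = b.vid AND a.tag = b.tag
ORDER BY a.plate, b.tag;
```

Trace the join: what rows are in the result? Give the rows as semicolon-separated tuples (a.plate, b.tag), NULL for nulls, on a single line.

(AX, SG); (OC, SG); (TH, DM)

INNER JOIN keeps only pairs where the ON condition holds.
Matching on a.vid = b.vid AND a.tag = b.tag. A NULL in a compared column never satisfies the condition.
- a row (vid=6, tag=DM): no match → dropped.
- a row (vid=1, tag=SG): matches 1 b row(s) → 1 output row(s).
- a row (vid=1, tag=SG): matches 1 b row(s) → 1 output row(s).
- a row (vid=NULL, tag=SG): no match → dropped.
- a row (vid=1, tag=DM): matches 1 b row(s) → 1 output row(s).
- a row (vid=6, tag=DM): no match → dropped.
After projecting and ordering:
a.plate | b.tag
AX | SG
OC | SG
TH | DM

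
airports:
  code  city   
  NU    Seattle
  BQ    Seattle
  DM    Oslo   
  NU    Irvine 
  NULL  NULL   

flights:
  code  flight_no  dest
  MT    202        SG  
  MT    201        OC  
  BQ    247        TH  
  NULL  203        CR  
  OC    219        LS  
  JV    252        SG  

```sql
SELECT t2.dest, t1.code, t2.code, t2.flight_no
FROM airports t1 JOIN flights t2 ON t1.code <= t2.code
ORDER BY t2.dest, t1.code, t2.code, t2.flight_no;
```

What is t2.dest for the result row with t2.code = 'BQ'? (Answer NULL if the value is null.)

INNER JOIN keeps only pairs where the ON condition holds.
Matching on t1.code <= t2.code. A NULL in a compared column never satisfies the condition.
- t1 (code=NU) pairs with 1 row(s) of t2.
- t1 (code=BQ) pairs with 5 row(s) of t2.
- t1 (code=DM) pairs with 4 row(s) of t2.
- t1 (code=NU) pairs with 1 row(s) of t2.
- t1 (code=NULL) has no partner → excluded.

TH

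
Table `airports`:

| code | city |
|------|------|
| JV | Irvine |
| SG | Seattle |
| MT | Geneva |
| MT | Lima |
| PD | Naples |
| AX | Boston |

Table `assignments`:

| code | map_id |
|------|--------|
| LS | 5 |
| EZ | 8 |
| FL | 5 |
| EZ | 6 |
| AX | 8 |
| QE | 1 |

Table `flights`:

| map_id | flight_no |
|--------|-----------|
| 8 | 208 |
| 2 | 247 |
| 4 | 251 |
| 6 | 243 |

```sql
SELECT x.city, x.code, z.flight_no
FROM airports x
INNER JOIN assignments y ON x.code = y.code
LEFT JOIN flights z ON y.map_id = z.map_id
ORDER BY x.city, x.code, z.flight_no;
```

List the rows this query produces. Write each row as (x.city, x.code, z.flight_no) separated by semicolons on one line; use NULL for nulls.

Step 1 — x INNER JOIN y on code → 1 row(s).
Then LEFT JOIN `flights z` on map_id: each of those 1 rows is kept; rows whose y.map_id has no match in z get NULL for z's columns.

(Boston, AX, 208)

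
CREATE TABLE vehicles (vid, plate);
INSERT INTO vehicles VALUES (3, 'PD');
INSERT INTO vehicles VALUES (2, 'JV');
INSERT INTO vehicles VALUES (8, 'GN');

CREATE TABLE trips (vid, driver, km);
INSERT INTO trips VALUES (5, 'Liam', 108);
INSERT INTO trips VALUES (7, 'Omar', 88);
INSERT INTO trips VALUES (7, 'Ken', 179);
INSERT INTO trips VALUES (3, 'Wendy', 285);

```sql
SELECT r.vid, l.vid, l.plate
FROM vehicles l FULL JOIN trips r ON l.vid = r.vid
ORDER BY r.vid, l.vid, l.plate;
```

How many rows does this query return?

FULL OUTER JOIN keeps every row from both sides; unmatched rows get NULL for the other side's columns.
Matching on l.vid = r.vid.
- vid=3: 1 matching r row(s), so 1 row(s) emitted.
- vid=2: no r row matches, row kept with r columns NULL.
- vid=8: no r row matches, row kept with r columns NULL.
- plus 3 unmatched r row(s), each kept with NULL l columns.
Total: 1 matched + 5 padded = 6 rows.

6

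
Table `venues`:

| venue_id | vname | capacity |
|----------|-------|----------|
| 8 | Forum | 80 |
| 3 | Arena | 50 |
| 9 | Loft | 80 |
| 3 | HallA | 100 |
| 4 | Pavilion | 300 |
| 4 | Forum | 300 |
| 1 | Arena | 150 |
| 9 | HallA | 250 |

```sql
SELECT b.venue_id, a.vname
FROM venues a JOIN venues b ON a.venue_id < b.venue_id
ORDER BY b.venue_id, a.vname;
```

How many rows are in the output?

25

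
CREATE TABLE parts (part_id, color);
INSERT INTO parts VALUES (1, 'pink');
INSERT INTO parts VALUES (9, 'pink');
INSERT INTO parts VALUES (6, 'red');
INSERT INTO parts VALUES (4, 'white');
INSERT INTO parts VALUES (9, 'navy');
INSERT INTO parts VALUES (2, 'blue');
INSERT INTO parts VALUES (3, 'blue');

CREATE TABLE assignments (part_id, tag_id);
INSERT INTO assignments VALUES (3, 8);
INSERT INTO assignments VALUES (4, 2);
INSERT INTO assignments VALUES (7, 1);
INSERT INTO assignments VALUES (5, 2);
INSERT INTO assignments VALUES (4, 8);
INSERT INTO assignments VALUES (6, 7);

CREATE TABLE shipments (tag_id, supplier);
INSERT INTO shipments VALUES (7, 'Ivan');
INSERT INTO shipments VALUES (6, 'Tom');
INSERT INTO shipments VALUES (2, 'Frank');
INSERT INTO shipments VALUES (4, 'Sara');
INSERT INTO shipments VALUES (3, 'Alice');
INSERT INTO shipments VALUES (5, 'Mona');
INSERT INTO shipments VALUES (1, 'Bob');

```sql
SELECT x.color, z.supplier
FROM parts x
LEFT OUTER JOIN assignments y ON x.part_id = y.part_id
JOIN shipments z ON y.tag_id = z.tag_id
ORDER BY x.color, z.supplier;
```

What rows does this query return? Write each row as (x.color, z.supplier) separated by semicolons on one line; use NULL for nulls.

(red, Ivan); (white, Frank)

Evaluate left to right. First `parts x LEFT JOIN assignments y` on part_id: 8 row(s).
Then INNER JOIN `shipments z` on tag_id: keep only rows whose y.tag_id appears in z.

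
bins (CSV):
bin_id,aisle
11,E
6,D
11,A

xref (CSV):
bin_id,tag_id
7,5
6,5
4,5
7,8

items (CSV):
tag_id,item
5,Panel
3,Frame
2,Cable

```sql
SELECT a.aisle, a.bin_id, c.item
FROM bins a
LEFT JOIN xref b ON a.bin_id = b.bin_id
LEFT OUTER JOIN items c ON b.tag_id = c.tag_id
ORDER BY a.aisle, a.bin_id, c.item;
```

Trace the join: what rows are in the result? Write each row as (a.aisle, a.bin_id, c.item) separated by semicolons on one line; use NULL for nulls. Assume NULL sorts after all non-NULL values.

(A, 11, NULL); (D, 6, Panel); (E, 11, NULL)

Step 1 — a LEFT JOIN b on bin_id → 3 row(s).
Then LEFT JOIN `items c` on tag_id: each of those 3 rows is kept; rows whose b.tag_id has no match in c get NULL for c's columns.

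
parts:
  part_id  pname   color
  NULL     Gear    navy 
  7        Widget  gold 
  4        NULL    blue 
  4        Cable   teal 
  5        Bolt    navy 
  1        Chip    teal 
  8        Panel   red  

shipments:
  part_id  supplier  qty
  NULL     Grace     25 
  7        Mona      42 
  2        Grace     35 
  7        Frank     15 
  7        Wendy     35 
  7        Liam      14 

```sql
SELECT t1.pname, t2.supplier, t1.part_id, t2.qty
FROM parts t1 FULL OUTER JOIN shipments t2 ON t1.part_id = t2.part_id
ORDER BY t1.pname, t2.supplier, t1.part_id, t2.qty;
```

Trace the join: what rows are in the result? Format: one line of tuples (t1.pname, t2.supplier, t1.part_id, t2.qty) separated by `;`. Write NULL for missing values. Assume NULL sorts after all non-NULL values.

(Bolt, NULL, 5, NULL); (Cable, NULL, 4, NULL); (Chip, NULL, 1, NULL); (Gear, NULL, NULL, NULL); (Panel, NULL, 8, NULL); (Widget, Frank, 7, 15); (Widget, Liam, 7, 14); (Widget, Mona, 7, 42); (Widget, Wendy, 7, 35); (NULL, Grace, NULL, 25); (NULL, Grace, NULL, 35); (NULL, NULL, 4, NULL)

FULL OUTER JOIN keeps every row from both sides; unmatched rows get NULL for the other side's columns.
Matching on t1.part_id = t2.part_id. A NULL in a compared column never satisfies the condition.
- t1[0] part_id=NULL → no match; kept with NULLs on the t2 side.
- t1[1] part_id=7 → 4 match(es) in t2 → 4 row(s).
- t1[2] part_id=4 → no match; kept with NULLs on the t2 side.
- t1[3] part_id=4 → no match; kept with NULLs on the t2 side.
- t1[4] part_id=5 → no match; kept with NULLs on the t2 side.
- t1[5] part_id=1 → no match; kept with NULLs on the t2 side.
- t1[6] part_id=8 → no match; kept with NULLs on the t2 side.
- 2 t2 row(s) had no t1 match → kept, t1 columns NULL.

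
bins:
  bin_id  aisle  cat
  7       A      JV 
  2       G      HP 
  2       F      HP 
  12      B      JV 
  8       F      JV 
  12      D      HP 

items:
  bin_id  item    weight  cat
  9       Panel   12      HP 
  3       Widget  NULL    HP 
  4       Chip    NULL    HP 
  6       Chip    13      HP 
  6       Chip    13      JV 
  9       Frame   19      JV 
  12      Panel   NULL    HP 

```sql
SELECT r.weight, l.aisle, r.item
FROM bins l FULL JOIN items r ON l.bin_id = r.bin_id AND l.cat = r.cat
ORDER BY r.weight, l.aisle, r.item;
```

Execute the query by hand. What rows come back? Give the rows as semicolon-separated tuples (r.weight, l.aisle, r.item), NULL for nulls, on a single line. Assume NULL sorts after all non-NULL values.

FULL OUTER JOIN keeps every row from both sides; unmatched rows get NULL for the other side's columns.
Matching on l.bin_id = r.bin_id AND l.cat = r.cat.
- l[0] bin_id=7, cat=JV → no match; kept with NULLs on the r side.
- l[1] bin_id=2, cat=HP → no match; kept with NULLs on the r side.
- l[2] bin_id=2, cat=HP → no match; kept with NULLs on the r side.
- l[3] bin_id=12, cat=JV → no match; kept with NULLs on the r side.
- l[4] bin_id=8, cat=JV → no match; kept with NULLs on the r side.
- l[5] bin_id=12, cat=HP → 1 match(es) in r → 1 row(s).
- 6 r row(s) had no l match → kept, l columns NULL.

(12, NULL, Panel); (13, NULL, Chip); (13, NULL, Chip); (19, NULL, Frame); (NULL, A, NULL); (NULL, B, NULL); (NULL, D, Panel); (NULL, F, NULL); (NULL, F, NULL); (NULL, G, NULL); (NULL, NULL, Chip); (NULL, NULL, Widget)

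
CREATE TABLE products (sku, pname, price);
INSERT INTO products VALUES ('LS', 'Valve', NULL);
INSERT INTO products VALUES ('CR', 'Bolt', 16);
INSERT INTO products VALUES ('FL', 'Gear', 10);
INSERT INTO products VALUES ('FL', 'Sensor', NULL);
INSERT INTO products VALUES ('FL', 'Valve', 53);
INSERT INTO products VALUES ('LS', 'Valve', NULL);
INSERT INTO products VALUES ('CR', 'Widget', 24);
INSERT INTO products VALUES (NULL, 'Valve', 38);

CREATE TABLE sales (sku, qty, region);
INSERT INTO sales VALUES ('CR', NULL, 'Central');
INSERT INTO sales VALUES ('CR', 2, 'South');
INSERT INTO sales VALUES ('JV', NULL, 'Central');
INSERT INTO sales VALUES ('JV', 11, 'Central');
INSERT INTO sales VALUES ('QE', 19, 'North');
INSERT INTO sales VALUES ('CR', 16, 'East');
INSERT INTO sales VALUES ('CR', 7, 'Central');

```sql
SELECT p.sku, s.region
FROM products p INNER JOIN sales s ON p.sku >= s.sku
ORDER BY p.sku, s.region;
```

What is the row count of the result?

32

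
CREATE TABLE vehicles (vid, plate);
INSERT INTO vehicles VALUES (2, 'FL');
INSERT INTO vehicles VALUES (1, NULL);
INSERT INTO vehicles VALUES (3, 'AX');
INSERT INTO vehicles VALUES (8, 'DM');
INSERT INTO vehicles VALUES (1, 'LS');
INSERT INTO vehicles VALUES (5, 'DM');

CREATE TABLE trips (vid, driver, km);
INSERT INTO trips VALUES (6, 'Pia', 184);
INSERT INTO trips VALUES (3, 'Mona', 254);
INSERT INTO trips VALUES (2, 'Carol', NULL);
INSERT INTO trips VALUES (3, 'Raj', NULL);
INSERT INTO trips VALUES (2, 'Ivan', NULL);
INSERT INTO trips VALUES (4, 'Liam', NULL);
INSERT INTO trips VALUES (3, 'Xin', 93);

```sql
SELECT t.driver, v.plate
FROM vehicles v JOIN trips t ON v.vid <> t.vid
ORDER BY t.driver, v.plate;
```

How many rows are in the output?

INNER JOIN keeps only pairs where the ON condition holds.
Matching on v.vid <> t.vid.
- v row (vid=2): matches 5 t row(s) → 5 output row(s).
- v row (vid=1): matches 7 t row(s) → 7 output row(s).
- v row (vid=3): matches 4 t row(s) → 4 output row(s).
- v row (vid=8): matches 7 t row(s) → 7 output row(s).
- v row (vid=1): matches 7 t row(s) → 7 output row(s).
- v row (vid=5): matches 7 t row(s) → 7 output row(s).
Total: 37 rows.

37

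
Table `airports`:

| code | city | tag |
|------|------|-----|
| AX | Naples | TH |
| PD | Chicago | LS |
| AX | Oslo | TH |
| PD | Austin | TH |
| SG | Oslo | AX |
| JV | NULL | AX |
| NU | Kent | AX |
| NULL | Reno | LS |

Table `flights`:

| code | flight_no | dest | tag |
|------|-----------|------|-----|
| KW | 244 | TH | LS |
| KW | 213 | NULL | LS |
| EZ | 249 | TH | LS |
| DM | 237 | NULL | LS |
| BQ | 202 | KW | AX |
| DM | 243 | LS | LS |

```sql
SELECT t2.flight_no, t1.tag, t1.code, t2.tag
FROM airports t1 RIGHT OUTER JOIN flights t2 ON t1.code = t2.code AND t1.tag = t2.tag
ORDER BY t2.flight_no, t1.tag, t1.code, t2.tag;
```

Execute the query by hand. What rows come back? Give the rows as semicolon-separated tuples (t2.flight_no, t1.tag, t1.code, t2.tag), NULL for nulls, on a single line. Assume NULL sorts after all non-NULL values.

(202, NULL, NULL, AX); (213, NULL, NULL, LS); (237, NULL, NULL, LS); (243, NULL, NULL, LS); (244, NULL, NULL, LS); (249, NULL, NULL, LS)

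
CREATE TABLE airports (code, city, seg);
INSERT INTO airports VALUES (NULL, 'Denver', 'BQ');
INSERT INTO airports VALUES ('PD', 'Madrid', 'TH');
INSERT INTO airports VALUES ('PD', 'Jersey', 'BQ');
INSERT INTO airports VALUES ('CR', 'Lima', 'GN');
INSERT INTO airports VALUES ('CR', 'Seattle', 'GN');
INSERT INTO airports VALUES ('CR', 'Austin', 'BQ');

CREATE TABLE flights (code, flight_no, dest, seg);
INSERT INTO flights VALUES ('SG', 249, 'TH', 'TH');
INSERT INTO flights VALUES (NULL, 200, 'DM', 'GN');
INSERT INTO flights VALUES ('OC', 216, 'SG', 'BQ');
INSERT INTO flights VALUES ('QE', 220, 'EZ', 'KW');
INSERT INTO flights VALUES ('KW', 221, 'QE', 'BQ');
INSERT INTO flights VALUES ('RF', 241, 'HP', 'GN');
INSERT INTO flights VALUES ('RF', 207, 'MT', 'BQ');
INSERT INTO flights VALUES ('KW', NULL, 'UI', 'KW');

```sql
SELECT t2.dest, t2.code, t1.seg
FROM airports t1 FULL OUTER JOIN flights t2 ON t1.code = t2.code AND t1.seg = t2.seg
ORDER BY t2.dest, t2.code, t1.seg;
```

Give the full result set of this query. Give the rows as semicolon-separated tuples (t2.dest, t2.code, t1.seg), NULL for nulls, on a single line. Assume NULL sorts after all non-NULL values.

(DM, NULL, NULL); (EZ, QE, NULL); (HP, RF, NULL); (MT, RF, NULL); (QE, KW, NULL); (SG, OC, NULL); (TH, SG, NULL); (UI, KW, NULL); (NULL, NULL, BQ); (NULL, NULL, BQ); (NULL, NULL, BQ); (NULL, NULL, GN); (NULL, NULL, GN); (NULL, NULL, TH)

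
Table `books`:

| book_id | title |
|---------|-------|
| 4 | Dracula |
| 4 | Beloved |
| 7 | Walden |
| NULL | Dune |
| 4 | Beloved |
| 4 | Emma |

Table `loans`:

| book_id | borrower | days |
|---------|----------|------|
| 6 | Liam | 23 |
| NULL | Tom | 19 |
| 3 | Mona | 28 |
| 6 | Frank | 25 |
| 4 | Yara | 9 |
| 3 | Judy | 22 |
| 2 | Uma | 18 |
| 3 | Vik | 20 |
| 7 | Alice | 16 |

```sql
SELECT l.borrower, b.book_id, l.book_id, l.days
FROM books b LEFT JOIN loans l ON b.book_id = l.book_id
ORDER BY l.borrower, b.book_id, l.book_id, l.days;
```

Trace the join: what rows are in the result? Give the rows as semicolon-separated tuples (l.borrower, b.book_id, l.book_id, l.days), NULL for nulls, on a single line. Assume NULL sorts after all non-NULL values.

(Alice, 7, 7, 16); (Yara, 4, 4, 9); (Yara, 4, 4, 9); (Yara, 4, 4, 9); (Yara, 4, 4, 9); (NULL, NULL, NULL, NULL)

LEFT JOIN keeps every row from `books`; unmatched rows get NULL for `loans`'s columns.
Matching on b.book_id = l.book_id. A NULL in a compared column never satisfies the condition.
Matched pairs: 5; unmatched b rows kept: 1.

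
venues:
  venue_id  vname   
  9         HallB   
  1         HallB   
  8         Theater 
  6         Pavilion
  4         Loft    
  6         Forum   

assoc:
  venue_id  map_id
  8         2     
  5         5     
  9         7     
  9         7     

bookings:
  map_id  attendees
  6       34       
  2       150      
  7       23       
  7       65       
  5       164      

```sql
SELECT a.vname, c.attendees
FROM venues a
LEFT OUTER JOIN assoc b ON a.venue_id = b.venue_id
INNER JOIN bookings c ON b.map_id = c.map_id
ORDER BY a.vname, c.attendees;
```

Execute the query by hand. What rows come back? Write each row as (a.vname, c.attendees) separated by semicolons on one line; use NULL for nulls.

(HallB, 23); (HallB, 23); (HallB, 65); (HallB, 65); (Theater, 150)

Step 1 — a LEFT JOIN b on venue_id → 7 row(s).
Then INNER JOIN `bookings c` on map_id: keep only rows whose b.map_id appears in c.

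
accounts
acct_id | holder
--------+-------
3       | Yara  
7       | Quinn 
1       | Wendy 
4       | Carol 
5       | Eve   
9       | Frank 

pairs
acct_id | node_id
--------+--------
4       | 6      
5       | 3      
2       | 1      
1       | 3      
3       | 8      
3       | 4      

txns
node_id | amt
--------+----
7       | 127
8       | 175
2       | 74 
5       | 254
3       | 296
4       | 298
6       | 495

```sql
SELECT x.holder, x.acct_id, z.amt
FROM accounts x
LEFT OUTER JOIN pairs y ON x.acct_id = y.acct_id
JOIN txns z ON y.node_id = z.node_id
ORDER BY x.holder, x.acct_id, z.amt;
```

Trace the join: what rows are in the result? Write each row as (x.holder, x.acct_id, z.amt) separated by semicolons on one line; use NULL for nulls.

Joins associate left-to-right: accounts LEFT JOIN pairs on acct_id gives 7 intermediate row(s).
Then INNER JOIN `txns z` on node_id: keep only rows whose y.node_id appears in z.

(Carol, 4, 495); (Eve, 5, 296); (Wendy, 1, 296); (Yara, 3, 175); (Yara, 3, 298)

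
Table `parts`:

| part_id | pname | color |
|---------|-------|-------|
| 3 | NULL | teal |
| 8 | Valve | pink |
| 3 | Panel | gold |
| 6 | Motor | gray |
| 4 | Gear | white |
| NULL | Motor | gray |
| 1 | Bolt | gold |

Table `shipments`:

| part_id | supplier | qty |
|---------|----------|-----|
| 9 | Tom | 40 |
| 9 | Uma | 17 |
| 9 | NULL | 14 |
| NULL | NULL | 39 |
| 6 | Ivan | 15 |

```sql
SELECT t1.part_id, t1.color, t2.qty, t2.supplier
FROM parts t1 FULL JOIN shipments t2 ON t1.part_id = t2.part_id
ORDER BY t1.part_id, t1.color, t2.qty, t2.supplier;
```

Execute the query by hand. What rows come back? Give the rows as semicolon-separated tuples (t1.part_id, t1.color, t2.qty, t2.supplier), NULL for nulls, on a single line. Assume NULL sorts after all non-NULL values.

FULL OUTER JOIN keeps every row from both sides; unmatched rows get NULL for the other side's columns.
Matching on t1.part_id = t2.part_id. A NULL in a compared column never satisfies the condition.
- t1 row (part_id=3): no match → kept, t2 columns NULL.
- t1 row (part_id=8): no match → kept, t2 columns NULL.
- t1 row (part_id=3): no match → kept, t2 columns NULL.
- t1 row (part_id=6): matches 1 t2 row(s) → 1 output row(s).
- t1 row (part_id=4): no match → kept, t2 columns NULL.
- t1 row (part_id=NULL): no match → kept, t2 columns NULL.
- t1 row (part_id=1): no match → kept, t2 columns NULL.
- 4 row(s) from t2 found no t1 partner → padded with NULL.

(1, gold, NULL, NULL); (3, gold, NULL, NULL); (3, teal, NULL, NULL); (4, white, NULL, NULL); (6, gray, 15, Ivan); (8, pink, NULL, NULL); (NULL, gray, NULL, NULL); (NULL, NULL, 14, NULL); (NULL, NULL, 17, Uma); (NULL, NULL, 39, NULL); (NULL, NULL, 40, Tom)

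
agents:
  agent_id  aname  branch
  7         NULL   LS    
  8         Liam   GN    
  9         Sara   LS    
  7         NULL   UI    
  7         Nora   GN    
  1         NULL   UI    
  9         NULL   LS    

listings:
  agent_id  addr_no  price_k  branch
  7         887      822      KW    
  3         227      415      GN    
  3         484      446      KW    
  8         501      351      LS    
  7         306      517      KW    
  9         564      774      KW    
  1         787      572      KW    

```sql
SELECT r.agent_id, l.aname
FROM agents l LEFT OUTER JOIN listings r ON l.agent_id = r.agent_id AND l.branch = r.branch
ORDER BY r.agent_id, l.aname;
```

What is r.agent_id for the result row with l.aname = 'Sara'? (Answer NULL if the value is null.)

NULL

LEFT JOIN keeps every row from `agents`; unmatched rows get NULL for `listings`'s columns.
Matching on l.agent_id = r.agent_id AND l.branch = r.branch.
- l (agent_id=7, branch=LS) has no partner → padded with NULL.
- l (agent_id=8, branch=GN) has no partner → padded with NULL.
- l (agent_id=9, branch=LS) has no partner → padded with NULL.
- l (agent_id=7, branch=UI) has no partner → padded with NULL.
- l (agent_id=7, branch=GN) has no partner → padded with NULL.
- l (agent_id=1, branch=UI) has no partner → padded with NULL.
- l (agent_id=9, branch=LS) has no partner → padded with NULL.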